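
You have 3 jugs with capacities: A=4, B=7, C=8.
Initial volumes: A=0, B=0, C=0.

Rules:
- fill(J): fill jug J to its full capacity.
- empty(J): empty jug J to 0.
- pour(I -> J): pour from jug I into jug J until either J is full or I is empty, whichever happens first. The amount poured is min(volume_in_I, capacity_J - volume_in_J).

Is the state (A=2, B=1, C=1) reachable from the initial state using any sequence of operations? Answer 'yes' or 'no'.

Answer: no

Derivation:
BFS explored all 234 reachable states.
Reachable set includes: (0,0,0), (0,0,1), (0,0,2), (0,0,3), (0,0,4), (0,0,5), (0,0,6), (0,0,7), (0,0,8), (0,1,0), (0,1,1), (0,1,2) ...
Target (A=2, B=1, C=1) not in reachable set → no.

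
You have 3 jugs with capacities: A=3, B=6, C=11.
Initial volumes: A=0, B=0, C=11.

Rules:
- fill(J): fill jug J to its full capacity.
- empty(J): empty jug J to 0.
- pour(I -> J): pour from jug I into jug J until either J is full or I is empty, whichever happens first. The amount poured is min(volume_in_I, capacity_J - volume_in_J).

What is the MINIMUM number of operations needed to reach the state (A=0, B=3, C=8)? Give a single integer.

Answer: 2

Derivation:
BFS from (A=0, B=0, C=11). One shortest path:
  1. pour(C -> A) -> (A=3 B=0 C=8)
  2. pour(A -> B) -> (A=0 B=3 C=8)
Reached target in 2 moves.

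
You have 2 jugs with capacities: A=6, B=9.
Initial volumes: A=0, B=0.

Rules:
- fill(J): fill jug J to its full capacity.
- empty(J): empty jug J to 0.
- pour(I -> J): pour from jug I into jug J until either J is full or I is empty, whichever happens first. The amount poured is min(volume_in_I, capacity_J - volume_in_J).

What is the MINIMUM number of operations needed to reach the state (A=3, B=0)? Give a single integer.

Answer: 4

Derivation:
BFS from (A=0, B=0). One shortest path:
  1. fill(B) -> (A=0 B=9)
  2. pour(B -> A) -> (A=6 B=3)
  3. empty(A) -> (A=0 B=3)
  4. pour(B -> A) -> (A=3 B=0)
Reached target in 4 moves.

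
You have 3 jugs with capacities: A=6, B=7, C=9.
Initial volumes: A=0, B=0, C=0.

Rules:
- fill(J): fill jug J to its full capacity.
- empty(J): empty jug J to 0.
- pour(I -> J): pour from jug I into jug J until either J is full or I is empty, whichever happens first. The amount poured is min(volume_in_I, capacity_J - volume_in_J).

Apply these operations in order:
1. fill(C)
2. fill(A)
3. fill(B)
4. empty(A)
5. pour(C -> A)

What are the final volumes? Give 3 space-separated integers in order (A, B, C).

Answer: 6 7 3

Derivation:
Step 1: fill(C) -> (A=0 B=0 C=9)
Step 2: fill(A) -> (A=6 B=0 C=9)
Step 3: fill(B) -> (A=6 B=7 C=9)
Step 4: empty(A) -> (A=0 B=7 C=9)
Step 5: pour(C -> A) -> (A=6 B=7 C=3)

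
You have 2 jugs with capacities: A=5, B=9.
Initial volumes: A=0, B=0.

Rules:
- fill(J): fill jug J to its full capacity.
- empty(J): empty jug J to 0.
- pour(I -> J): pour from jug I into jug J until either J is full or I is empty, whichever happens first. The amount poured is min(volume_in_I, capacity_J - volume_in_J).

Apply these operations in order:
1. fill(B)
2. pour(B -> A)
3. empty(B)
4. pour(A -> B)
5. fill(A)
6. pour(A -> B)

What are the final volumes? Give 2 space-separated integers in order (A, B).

Answer: 1 9

Derivation:
Step 1: fill(B) -> (A=0 B=9)
Step 2: pour(B -> A) -> (A=5 B=4)
Step 3: empty(B) -> (A=5 B=0)
Step 4: pour(A -> B) -> (A=0 B=5)
Step 5: fill(A) -> (A=5 B=5)
Step 6: pour(A -> B) -> (A=1 B=9)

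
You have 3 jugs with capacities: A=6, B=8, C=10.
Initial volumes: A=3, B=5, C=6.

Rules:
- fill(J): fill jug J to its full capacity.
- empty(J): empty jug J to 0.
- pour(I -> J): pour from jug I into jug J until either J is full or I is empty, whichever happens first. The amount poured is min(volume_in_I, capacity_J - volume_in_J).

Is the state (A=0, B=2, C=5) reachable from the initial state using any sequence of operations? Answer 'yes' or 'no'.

BFS from (A=3, B=5, C=6):
  1. fill(A) -> (A=6 B=5 C=6)
  2. pour(A -> C) -> (A=2 B=5 C=10)
  3. empty(C) -> (A=2 B=5 C=0)
  4. pour(B -> C) -> (A=2 B=0 C=5)
  5. pour(A -> B) -> (A=0 B=2 C=5)
Target reached → yes.

Answer: yes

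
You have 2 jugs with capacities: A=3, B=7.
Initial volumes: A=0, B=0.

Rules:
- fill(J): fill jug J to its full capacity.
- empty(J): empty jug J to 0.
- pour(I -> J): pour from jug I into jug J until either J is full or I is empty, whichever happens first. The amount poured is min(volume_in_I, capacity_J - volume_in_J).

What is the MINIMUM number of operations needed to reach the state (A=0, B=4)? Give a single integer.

BFS from (A=0, B=0). One shortest path:
  1. fill(B) -> (A=0 B=7)
  2. pour(B -> A) -> (A=3 B=4)
  3. empty(A) -> (A=0 B=4)
Reached target in 3 moves.

Answer: 3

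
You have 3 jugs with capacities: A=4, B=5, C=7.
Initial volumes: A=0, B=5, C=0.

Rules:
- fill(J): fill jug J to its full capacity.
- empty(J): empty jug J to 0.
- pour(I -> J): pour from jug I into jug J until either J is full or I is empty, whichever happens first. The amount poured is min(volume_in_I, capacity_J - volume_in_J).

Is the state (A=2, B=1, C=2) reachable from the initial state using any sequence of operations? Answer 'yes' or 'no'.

BFS explored all 168 reachable states.
Reachable set includes: (0,0,0), (0,0,1), (0,0,2), (0,0,3), (0,0,4), (0,0,5), (0,0,6), (0,0,7), (0,1,0), (0,1,1), (0,1,2), (0,1,3) ...
Target (A=2, B=1, C=2) not in reachable set → no.

Answer: no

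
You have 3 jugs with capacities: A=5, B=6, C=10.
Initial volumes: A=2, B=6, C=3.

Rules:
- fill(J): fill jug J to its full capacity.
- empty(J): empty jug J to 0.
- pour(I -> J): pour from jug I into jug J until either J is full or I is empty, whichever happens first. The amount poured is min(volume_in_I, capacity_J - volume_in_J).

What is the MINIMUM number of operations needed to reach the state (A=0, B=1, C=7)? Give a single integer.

Answer: 4

Derivation:
BFS from (A=2, B=6, C=3). One shortest path:
  1. empty(C) -> (A=2 B=6 C=0)
  2. pour(A -> C) -> (A=0 B=6 C=2)
  3. pour(B -> A) -> (A=5 B=1 C=2)
  4. pour(A -> C) -> (A=0 B=1 C=7)
Reached target in 4 moves.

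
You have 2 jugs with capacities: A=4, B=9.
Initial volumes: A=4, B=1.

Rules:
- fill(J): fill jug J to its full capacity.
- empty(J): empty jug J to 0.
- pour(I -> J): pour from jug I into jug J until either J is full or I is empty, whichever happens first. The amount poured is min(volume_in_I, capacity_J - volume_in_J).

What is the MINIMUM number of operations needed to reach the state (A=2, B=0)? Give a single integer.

BFS from (A=4, B=1). One shortest path:
  1. empty(A) -> (A=0 B=1)
  2. pour(B -> A) -> (A=1 B=0)
  3. fill(B) -> (A=1 B=9)
  4. pour(B -> A) -> (A=4 B=6)
  5. empty(A) -> (A=0 B=6)
  6. pour(B -> A) -> (A=4 B=2)
  7. empty(A) -> (A=0 B=2)
  8. pour(B -> A) -> (A=2 B=0)
Reached target in 8 moves.

Answer: 8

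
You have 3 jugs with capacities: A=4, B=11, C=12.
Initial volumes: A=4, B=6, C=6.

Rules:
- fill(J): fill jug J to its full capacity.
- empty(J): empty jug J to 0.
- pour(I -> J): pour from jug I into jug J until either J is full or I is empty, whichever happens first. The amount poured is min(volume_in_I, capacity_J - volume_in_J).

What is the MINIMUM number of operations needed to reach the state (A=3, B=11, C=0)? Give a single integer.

BFS from (A=4, B=6, C=6). One shortest path:
  1. empty(C) -> (A=4 B=6 C=0)
  2. pour(A -> B) -> (A=0 B=10 C=0)
  3. fill(A) -> (A=4 B=10 C=0)
  4. pour(A -> B) -> (A=3 B=11 C=0)
Reached target in 4 moves.

Answer: 4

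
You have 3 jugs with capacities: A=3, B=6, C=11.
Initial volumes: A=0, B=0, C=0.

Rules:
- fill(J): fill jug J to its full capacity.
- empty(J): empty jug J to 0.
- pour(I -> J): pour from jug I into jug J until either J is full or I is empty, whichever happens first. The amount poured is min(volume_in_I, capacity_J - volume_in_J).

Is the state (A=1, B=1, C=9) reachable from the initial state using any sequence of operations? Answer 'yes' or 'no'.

BFS explored all 236 reachable states.
Reachable set includes: (0,0,0), (0,0,1), (0,0,2), (0,0,3), (0,0,4), (0,0,5), (0,0,6), (0,0,7), (0,0,8), (0,0,9), (0,0,10), (0,0,11) ...
Target (A=1, B=1, C=9) not in reachable set → no.

Answer: no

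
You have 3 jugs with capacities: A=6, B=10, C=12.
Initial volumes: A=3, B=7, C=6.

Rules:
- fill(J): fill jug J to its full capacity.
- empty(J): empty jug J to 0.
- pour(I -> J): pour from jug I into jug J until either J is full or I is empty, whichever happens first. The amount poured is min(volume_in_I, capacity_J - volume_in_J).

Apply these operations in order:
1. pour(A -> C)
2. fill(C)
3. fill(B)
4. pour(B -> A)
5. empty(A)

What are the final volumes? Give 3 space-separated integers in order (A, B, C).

Step 1: pour(A -> C) -> (A=0 B=7 C=9)
Step 2: fill(C) -> (A=0 B=7 C=12)
Step 3: fill(B) -> (A=0 B=10 C=12)
Step 4: pour(B -> A) -> (A=6 B=4 C=12)
Step 5: empty(A) -> (A=0 B=4 C=12)

Answer: 0 4 12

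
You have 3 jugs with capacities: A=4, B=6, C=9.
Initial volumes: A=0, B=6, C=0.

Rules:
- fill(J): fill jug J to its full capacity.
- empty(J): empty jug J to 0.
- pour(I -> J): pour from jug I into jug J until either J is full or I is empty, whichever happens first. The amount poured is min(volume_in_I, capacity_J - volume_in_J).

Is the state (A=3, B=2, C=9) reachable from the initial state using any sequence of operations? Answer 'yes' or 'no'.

BFS from (A=0, B=6, C=0):
  1. fill(A) -> (A=4 B=6 C=0)
  2. pour(A -> C) -> (A=0 B=6 C=4)
  3. fill(A) -> (A=4 B=6 C=4)
  4. pour(A -> C) -> (A=0 B=6 C=8)
  5. pour(B -> A) -> (A=4 B=2 C=8)
  6. pour(A -> C) -> (A=3 B=2 C=9)
Target reached → yes.

Answer: yes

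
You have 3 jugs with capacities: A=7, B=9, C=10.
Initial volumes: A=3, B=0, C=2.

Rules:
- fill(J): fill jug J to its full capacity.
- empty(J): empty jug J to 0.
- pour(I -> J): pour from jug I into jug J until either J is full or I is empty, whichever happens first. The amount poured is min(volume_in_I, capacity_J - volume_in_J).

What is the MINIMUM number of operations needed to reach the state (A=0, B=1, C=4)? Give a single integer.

Answer: 6

Derivation:
BFS from (A=3, B=0, C=2). One shortest path:
  1. pour(A -> B) -> (A=0 B=3 C=2)
  2. fill(A) -> (A=7 B=3 C=2)
  3. pour(A -> B) -> (A=1 B=9 C=2)
  4. pour(B -> C) -> (A=1 B=1 C=10)
  5. pour(C -> A) -> (A=7 B=1 C=4)
  6. empty(A) -> (A=0 B=1 C=4)
Reached target in 6 moves.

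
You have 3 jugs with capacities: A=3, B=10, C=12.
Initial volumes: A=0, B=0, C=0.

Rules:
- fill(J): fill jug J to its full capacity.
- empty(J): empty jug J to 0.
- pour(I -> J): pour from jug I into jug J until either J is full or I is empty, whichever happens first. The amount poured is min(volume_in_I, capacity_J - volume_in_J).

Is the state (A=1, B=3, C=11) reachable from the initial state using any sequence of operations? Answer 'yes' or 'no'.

Answer: no

Derivation:
BFS explored all 374 reachable states.
Reachable set includes: (0,0,0), (0,0,1), (0,0,2), (0,0,3), (0,0,4), (0,0,5), (0,0,6), (0,0,7), (0,0,8), (0,0,9), (0,0,10), (0,0,11) ...
Target (A=1, B=3, C=11) not in reachable set → no.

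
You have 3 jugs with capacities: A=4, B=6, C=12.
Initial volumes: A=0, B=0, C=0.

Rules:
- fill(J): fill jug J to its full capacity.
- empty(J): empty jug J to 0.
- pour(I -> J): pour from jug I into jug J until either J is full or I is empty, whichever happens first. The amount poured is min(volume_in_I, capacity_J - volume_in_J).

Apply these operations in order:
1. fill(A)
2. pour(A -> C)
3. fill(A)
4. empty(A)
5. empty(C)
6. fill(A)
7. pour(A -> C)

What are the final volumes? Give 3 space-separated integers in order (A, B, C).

Step 1: fill(A) -> (A=4 B=0 C=0)
Step 2: pour(A -> C) -> (A=0 B=0 C=4)
Step 3: fill(A) -> (A=4 B=0 C=4)
Step 4: empty(A) -> (A=0 B=0 C=4)
Step 5: empty(C) -> (A=0 B=0 C=0)
Step 6: fill(A) -> (A=4 B=0 C=0)
Step 7: pour(A -> C) -> (A=0 B=0 C=4)

Answer: 0 0 4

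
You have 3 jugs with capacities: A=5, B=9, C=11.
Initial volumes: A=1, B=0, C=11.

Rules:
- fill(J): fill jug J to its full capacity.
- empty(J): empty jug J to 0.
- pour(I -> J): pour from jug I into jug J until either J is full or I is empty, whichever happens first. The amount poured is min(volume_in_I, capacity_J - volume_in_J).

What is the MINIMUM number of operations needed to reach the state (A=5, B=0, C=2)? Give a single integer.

BFS from (A=1, B=0, C=11). One shortest path:
  1. fill(A) -> (A=5 B=0 C=11)
  2. pour(C -> B) -> (A=5 B=9 C=2)
  3. empty(B) -> (A=5 B=0 C=2)
Reached target in 3 moves.

Answer: 3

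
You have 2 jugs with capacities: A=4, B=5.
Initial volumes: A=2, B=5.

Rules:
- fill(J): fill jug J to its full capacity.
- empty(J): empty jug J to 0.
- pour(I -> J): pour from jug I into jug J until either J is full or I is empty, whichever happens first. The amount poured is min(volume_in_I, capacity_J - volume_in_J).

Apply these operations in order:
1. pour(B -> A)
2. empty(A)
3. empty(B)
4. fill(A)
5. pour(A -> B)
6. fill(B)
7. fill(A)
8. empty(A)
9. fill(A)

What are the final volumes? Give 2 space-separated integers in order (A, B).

Answer: 4 5

Derivation:
Step 1: pour(B -> A) -> (A=4 B=3)
Step 2: empty(A) -> (A=0 B=3)
Step 3: empty(B) -> (A=0 B=0)
Step 4: fill(A) -> (A=4 B=0)
Step 5: pour(A -> B) -> (A=0 B=4)
Step 6: fill(B) -> (A=0 B=5)
Step 7: fill(A) -> (A=4 B=5)
Step 8: empty(A) -> (A=0 B=5)
Step 9: fill(A) -> (A=4 B=5)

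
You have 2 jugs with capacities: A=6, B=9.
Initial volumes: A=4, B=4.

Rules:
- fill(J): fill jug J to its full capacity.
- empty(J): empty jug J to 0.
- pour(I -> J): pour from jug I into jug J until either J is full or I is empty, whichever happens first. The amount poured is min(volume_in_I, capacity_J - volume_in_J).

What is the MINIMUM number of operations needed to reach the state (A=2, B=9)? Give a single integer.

Answer: 4

Derivation:
BFS from (A=4, B=4). One shortest path:
  1. pour(B -> A) -> (A=6 B=2)
  2. empty(A) -> (A=0 B=2)
  3. pour(B -> A) -> (A=2 B=0)
  4. fill(B) -> (A=2 B=9)
Reached target in 4 moves.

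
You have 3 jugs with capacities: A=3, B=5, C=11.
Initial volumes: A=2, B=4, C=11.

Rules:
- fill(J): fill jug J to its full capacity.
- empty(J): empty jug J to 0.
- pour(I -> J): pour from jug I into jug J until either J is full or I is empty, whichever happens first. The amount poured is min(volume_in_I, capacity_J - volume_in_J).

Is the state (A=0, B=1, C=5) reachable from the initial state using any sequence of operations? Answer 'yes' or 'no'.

Answer: yes

Derivation:
BFS from (A=2, B=4, C=11):
  1. empty(C) -> (A=2 B=4 C=0)
  2. pour(A -> B) -> (A=1 B=5 C=0)
  3. pour(B -> C) -> (A=1 B=0 C=5)
  4. pour(A -> B) -> (A=0 B=1 C=5)
Target reached → yes.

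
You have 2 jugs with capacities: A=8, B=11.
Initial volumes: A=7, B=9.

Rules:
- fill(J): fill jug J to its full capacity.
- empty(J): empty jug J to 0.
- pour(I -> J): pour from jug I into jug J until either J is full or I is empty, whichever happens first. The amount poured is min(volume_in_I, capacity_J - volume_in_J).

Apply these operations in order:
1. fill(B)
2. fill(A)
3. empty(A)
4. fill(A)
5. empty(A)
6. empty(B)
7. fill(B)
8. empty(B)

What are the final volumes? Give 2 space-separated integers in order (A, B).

Step 1: fill(B) -> (A=7 B=11)
Step 2: fill(A) -> (A=8 B=11)
Step 3: empty(A) -> (A=0 B=11)
Step 4: fill(A) -> (A=8 B=11)
Step 5: empty(A) -> (A=0 B=11)
Step 6: empty(B) -> (A=0 B=0)
Step 7: fill(B) -> (A=0 B=11)
Step 8: empty(B) -> (A=0 B=0)

Answer: 0 0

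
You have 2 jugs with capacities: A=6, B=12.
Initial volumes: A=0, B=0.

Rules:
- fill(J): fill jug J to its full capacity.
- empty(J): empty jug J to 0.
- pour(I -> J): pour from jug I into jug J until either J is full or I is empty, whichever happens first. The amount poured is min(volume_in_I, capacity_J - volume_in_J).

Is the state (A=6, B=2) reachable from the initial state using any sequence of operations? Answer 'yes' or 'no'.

BFS explored all 6 reachable states.
Reachable set includes: (0,0), (0,6), (0,12), (6,0), (6,6), (6,12)
Target (A=6, B=2) not in reachable set → no.

Answer: no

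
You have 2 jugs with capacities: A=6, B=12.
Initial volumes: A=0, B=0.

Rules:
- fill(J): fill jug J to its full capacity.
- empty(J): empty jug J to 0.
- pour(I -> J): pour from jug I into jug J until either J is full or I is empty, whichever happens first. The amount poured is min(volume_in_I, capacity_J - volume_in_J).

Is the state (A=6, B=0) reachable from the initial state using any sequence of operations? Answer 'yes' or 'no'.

Answer: yes

Derivation:
BFS from (A=0, B=0):
  1. fill(A) -> (A=6 B=0)
Target reached → yes.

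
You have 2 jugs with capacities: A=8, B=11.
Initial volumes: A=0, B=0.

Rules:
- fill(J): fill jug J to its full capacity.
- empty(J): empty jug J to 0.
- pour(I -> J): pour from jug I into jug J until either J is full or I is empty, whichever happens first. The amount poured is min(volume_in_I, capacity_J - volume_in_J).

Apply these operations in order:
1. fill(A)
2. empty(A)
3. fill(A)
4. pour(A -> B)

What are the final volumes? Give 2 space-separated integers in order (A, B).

Answer: 0 8

Derivation:
Step 1: fill(A) -> (A=8 B=0)
Step 2: empty(A) -> (A=0 B=0)
Step 3: fill(A) -> (A=8 B=0)
Step 4: pour(A -> B) -> (A=0 B=8)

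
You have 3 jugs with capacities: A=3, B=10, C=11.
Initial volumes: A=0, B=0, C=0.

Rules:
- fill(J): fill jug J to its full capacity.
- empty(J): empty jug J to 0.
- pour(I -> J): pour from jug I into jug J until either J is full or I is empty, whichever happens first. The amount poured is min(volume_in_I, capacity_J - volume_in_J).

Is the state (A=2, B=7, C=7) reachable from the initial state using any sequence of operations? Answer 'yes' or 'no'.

Answer: no

Derivation:
BFS explored all 348 reachable states.
Reachable set includes: (0,0,0), (0,0,1), (0,0,2), (0,0,3), (0,0,4), (0,0,5), (0,0,6), (0,0,7), (0,0,8), (0,0,9), (0,0,10), (0,0,11) ...
Target (A=2, B=7, C=7) not in reachable set → no.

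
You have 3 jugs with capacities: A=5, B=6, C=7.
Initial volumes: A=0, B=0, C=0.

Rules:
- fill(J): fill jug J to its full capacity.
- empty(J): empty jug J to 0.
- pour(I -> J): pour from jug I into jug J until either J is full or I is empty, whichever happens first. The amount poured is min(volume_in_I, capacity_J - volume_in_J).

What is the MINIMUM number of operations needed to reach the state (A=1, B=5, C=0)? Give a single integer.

Answer: 5

Derivation:
BFS from (A=0, B=0, C=0). One shortest path:
  1. fill(B) -> (A=0 B=6 C=0)
  2. pour(B -> A) -> (A=5 B=1 C=0)
  3. pour(A -> C) -> (A=0 B=1 C=5)
  4. pour(B -> A) -> (A=1 B=0 C=5)
  5. pour(C -> B) -> (A=1 B=5 C=0)
Reached target in 5 moves.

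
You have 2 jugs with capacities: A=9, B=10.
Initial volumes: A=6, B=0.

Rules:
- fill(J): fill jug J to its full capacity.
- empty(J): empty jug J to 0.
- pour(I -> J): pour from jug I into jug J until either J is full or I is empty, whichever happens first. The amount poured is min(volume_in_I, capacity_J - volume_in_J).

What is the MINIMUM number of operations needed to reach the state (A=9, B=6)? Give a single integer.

BFS from (A=6, B=0). One shortest path:
  1. pour(A -> B) -> (A=0 B=6)
  2. fill(A) -> (A=9 B=6)
Reached target in 2 moves.

Answer: 2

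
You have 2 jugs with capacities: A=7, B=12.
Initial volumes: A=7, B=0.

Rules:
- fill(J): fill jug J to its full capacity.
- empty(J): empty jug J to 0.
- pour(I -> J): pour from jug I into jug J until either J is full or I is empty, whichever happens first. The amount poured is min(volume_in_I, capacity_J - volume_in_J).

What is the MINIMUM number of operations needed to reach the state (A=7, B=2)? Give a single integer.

BFS from (A=7, B=0). One shortest path:
  1. pour(A -> B) -> (A=0 B=7)
  2. fill(A) -> (A=7 B=7)
  3. pour(A -> B) -> (A=2 B=12)
  4. empty(B) -> (A=2 B=0)
  5. pour(A -> B) -> (A=0 B=2)
  6. fill(A) -> (A=7 B=2)
Reached target in 6 moves.

Answer: 6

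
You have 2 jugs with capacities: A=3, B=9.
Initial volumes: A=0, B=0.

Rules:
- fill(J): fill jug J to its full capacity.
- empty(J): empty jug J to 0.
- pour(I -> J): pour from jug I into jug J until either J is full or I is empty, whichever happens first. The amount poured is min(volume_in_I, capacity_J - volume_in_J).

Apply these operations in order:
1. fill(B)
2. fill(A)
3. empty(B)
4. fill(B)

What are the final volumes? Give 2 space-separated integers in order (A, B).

Step 1: fill(B) -> (A=0 B=9)
Step 2: fill(A) -> (A=3 B=9)
Step 3: empty(B) -> (A=3 B=0)
Step 4: fill(B) -> (A=3 B=9)

Answer: 3 9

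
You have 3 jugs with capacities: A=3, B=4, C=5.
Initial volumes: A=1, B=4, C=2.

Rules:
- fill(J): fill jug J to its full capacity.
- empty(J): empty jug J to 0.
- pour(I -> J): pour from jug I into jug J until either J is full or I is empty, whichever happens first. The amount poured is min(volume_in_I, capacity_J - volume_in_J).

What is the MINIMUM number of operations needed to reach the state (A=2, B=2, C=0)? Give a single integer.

Answer: 3

Derivation:
BFS from (A=1, B=4, C=2). One shortest path:
  1. pour(B -> A) -> (A=3 B=2 C=2)
  2. empty(A) -> (A=0 B=2 C=2)
  3. pour(C -> A) -> (A=2 B=2 C=0)
Reached target in 3 moves.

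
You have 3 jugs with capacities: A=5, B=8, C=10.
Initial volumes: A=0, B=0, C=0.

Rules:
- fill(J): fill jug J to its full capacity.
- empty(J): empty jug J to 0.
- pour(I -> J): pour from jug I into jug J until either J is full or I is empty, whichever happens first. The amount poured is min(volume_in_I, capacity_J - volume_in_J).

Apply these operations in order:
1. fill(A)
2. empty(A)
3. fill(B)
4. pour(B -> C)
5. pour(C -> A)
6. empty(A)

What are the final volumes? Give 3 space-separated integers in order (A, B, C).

Step 1: fill(A) -> (A=5 B=0 C=0)
Step 2: empty(A) -> (A=0 B=0 C=0)
Step 3: fill(B) -> (A=0 B=8 C=0)
Step 4: pour(B -> C) -> (A=0 B=0 C=8)
Step 5: pour(C -> A) -> (A=5 B=0 C=3)
Step 6: empty(A) -> (A=0 B=0 C=3)

Answer: 0 0 3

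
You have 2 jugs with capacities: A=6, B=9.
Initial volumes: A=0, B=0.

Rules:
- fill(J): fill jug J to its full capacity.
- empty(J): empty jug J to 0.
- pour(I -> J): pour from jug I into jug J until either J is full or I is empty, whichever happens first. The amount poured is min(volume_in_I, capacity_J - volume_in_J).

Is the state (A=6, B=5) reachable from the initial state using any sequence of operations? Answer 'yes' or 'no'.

BFS explored all 10 reachable states.
Reachable set includes: (0,0), (0,3), (0,6), (0,9), (3,0), (3,9), (6,0), (6,3), (6,6), (6,9)
Target (A=6, B=5) not in reachable set → no.

Answer: no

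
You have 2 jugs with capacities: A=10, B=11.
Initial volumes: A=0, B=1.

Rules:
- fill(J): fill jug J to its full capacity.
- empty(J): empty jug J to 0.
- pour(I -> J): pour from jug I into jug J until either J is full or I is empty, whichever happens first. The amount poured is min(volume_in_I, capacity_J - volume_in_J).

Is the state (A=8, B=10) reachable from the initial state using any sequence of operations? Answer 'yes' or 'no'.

BFS explored all 42 reachable states.
Reachable set includes: (0,0), (0,1), (0,2), (0,3), (0,4), (0,5), (0,6), (0,7), (0,8), (0,9), (0,10), (0,11) ...
Target (A=8, B=10) not in reachable set → no.

Answer: no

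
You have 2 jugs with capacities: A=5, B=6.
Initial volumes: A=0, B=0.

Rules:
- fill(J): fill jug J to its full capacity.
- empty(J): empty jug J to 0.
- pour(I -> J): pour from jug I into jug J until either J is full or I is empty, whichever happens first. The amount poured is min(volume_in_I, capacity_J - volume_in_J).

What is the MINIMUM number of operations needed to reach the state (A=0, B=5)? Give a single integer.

Answer: 2

Derivation:
BFS from (A=0, B=0). One shortest path:
  1. fill(A) -> (A=5 B=0)
  2. pour(A -> B) -> (A=0 B=5)
Reached target in 2 moves.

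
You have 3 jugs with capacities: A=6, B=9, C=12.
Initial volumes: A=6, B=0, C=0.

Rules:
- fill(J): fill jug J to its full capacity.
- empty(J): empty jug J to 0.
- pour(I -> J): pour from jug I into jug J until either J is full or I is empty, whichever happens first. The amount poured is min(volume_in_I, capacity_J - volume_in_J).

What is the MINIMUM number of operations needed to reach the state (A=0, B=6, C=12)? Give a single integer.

Answer: 2

Derivation:
BFS from (A=6, B=0, C=0). One shortest path:
  1. fill(C) -> (A=6 B=0 C=12)
  2. pour(A -> B) -> (A=0 B=6 C=12)
Reached target in 2 moves.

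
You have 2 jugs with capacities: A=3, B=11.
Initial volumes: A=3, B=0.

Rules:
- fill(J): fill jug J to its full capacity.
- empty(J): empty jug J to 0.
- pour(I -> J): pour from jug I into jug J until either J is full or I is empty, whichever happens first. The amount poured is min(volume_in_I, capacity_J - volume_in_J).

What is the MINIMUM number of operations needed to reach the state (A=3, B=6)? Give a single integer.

Answer: 4

Derivation:
BFS from (A=3, B=0). One shortest path:
  1. pour(A -> B) -> (A=0 B=3)
  2. fill(A) -> (A=3 B=3)
  3. pour(A -> B) -> (A=0 B=6)
  4. fill(A) -> (A=3 B=6)
Reached target in 4 moves.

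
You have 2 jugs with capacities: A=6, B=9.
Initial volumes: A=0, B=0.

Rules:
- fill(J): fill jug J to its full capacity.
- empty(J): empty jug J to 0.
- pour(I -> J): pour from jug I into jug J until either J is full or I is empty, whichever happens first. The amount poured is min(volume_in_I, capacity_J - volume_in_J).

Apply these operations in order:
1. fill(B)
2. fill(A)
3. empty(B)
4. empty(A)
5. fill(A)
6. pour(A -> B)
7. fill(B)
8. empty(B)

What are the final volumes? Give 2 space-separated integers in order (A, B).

Answer: 0 0

Derivation:
Step 1: fill(B) -> (A=0 B=9)
Step 2: fill(A) -> (A=6 B=9)
Step 3: empty(B) -> (A=6 B=0)
Step 4: empty(A) -> (A=0 B=0)
Step 5: fill(A) -> (A=6 B=0)
Step 6: pour(A -> B) -> (A=0 B=6)
Step 7: fill(B) -> (A=0 B=9)
Step 8: empty(B) -> (A=0 B=0)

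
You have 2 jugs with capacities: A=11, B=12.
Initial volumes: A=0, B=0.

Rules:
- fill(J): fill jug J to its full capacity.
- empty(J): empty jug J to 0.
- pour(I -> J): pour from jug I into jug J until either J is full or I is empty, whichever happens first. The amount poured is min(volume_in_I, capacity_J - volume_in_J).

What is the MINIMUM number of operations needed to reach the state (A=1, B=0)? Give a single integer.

Answer: 4

Derivation:
BFS from (A=0, B=0). One shortest path:
  1. fill(B) -> (A=0 B=12)
  2. pour(B -> A) -> (A=11 B=1)
  3. empty(A) -> (A=0 B=1)
  4. pour(B -> A) -> (A=1 B=0)
Reached target in 4 moves.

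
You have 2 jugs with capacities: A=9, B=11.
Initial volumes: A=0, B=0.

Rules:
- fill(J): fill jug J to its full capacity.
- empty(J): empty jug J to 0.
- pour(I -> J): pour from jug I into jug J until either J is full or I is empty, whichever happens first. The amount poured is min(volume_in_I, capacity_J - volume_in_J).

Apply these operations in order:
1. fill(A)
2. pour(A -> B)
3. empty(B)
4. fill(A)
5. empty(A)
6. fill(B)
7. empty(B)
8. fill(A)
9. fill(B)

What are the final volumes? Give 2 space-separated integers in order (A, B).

Step 1: fill(A) -> (A=9 B=0)
Step 2: pour(A -> B) -> (A=0 B=9)
Step 3: empty(B) -> (A=0 B=0)
Step 4: fill(A) -> (A=9 B=0)
Step 5: empty(A) -> (A=0 B=0)
Step 6: fill(B) -> (A=0 B=11)
Step 7: empty(B) -> (A=0 B=0)
Step 8: fill(A) -> (A=9 B=0)
Step 9: fill(B) -> (A=9 B=11)

Answer: 9 11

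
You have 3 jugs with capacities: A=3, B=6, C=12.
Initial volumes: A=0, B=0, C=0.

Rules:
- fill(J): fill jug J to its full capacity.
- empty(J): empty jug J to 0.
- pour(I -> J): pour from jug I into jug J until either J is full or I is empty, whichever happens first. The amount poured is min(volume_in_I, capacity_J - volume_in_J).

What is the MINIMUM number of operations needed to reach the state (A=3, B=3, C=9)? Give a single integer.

BFS from (A=0, B=0, C=0). One shortest path:
  1. fill(A) -> (A=3 B=0 C=0)
  2. fill(C) -> (A=3 B=0 C=12)
  3. pour(A -> B) -> (A=0 B=3 C=12)
  4. pour(C -> A) -> (A=3 B=3 C=9)
Reached target in 4 moves.

Answer: 4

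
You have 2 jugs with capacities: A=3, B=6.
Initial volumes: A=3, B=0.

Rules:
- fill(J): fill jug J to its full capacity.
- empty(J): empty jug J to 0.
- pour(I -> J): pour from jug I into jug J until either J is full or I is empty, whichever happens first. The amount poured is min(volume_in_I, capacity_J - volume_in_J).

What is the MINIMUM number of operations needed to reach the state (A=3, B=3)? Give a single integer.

BFS from (A=3, B=0). One shortest path:
  1. pour(A -> B) -> (A=0 B=3)
  2. fill(A) -> (A=3 B=3)
Reached target in 2 moves.

Answer: 2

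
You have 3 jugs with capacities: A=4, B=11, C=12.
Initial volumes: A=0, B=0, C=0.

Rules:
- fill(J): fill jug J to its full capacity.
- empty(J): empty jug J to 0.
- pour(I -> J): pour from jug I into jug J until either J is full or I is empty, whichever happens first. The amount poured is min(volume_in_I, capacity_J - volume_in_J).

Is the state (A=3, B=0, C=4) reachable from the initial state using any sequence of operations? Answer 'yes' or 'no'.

BFS from (A=0, B=0, C=0):
  1. fill(B) -> (A=0 B=11 C=0)
  2. pour(B -> A) -> (A=4 B=7 C=0)
  3. empty(A) -> (A=0 B=7 C=0)
  4. pour(B -> A) -> (A=4 B=3 C=0)
  5. pour(A -> C) -> (A=0 B=3 C=4)
  6. pour(B -> A) -> (A=3 B=0 C=4)
Target reached → yes.

Answer: yes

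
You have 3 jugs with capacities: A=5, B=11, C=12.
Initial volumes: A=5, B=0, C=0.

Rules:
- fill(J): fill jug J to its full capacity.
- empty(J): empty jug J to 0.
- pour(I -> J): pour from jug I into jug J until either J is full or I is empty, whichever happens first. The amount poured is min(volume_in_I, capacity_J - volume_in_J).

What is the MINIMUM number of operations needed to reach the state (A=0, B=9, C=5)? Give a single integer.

Answer: 8

Derivation:
BFS from (A=5, B=0, C=0). One shortest path:
  1. fill(B) -> (A=5 B=11 C=0)
  2. pour(A -> C) -> (A=0 B=11 C=5)
  3. fill(A) -> (A=5 B=11 C=5)
  4. pour(A -> C) -> (A=0 B=11 C=10)
  5. fill(A) -> (A=5 B=11 C=10)
  6. pour(B -> C) -> (A=5 B=9 C=12)
  7. empty(C) -> (A=5 B=9 C=0)
  8. pour(A -> C) -> (A=0 B=9 C=5)
Reached target in 8 moves.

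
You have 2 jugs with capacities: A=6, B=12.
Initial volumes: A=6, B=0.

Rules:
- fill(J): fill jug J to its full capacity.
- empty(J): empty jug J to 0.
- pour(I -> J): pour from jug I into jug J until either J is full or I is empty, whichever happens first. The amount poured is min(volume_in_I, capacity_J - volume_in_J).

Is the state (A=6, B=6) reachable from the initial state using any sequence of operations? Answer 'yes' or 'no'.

Answer: yes

Derivation:
BFS from (A=6, B=0):
  1. pour(A -> B) -> (A=0 B=6)
  2. fill(A) -> (A=6 B=6)
Target reached → yes.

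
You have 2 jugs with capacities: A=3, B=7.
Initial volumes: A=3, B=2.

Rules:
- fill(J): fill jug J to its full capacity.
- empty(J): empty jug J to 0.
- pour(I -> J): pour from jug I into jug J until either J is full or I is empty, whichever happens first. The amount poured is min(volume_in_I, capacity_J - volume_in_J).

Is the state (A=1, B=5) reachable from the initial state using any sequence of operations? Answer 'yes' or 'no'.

BFS explored all 20 reachable states.
Reachable set includes: (0,0), (0,1), (0,2), (0,3), (0,4), (0,5), (0,6), (0,7), (1,0), (1,7), (2,0), (2,7) ...
Target (A=1, B=5) not in reachable set → no.

Answer: no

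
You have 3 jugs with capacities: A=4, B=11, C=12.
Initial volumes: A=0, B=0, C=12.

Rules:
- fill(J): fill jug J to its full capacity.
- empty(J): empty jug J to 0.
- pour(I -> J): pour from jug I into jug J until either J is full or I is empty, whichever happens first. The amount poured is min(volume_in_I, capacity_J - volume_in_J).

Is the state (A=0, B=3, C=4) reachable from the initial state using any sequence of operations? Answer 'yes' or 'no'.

Answer: yes

Derivation:
BFS from (A=0, B=0, C=12):
  1. fill(B) -> (A=0 B=11 C=12)
  2. empty(C) -> (A=0 B=11 C=0)
  3. pour(B -> A) -> (A=4 B=7 C=0)
  4. empty(A) -> (A=0 B=7 C=0)
  5. pour(B -> A) -> (A=4 B=3 C=0)
  6. pour(A -> C) -> (A=0 B=3 C=4)
Target reached → yes.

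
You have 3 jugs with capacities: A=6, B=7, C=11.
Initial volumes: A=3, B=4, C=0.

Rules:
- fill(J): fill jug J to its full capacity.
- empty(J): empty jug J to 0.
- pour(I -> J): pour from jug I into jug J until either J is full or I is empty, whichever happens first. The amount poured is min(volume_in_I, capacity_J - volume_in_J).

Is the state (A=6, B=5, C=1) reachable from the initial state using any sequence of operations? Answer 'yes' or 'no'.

Answer: yes

Derivation:
BFS from (A=3, B=4, C=0):
  1. fill(C) -> (A=3 B=4 C=11)
  2. pour(C -> A) -> (A=6 B=4 C=8)
  3. empty(A) -> (A=0 B=4 C=8)
  4. pour(B -> A) -> (A=4 B=0 C=8)
  5. pour(C -> B) -> (A=4 B=7 C=1)
  6. pour(B -> A) -> (A=6 B=5 C=1)
Target reached → yes.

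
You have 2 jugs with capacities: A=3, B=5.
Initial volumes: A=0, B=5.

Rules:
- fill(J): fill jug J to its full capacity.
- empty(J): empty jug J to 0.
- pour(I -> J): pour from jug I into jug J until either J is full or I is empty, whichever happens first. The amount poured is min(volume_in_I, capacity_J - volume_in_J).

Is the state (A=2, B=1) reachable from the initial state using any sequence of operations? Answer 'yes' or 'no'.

BFS explored all 16 reachable states.
Reachable set includes: (0,0), (0,1), (0,2), (0,3), (0,4), (0,5), (1,0), (1,5), (2,0), (2,5), (3,0), (3,1) ...
Target (A=2, B=1) not in reachable set → no.

Answer: no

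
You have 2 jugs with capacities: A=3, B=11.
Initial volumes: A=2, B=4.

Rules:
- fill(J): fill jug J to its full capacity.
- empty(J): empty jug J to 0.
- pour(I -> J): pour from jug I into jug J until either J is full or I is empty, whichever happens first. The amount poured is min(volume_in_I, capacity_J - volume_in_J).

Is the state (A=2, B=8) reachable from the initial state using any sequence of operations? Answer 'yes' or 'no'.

Answer: no

Derivation:
BFS explored all 29 reachable states.
Reachable set includes: (0,0), (0,1), (0,2), (0,3), (0,4), (0,5), (0,6), (0,7), (0,8), (0,9), (0,10), (0,11) ...
Target (A=2, B=8) not in reachable set → no.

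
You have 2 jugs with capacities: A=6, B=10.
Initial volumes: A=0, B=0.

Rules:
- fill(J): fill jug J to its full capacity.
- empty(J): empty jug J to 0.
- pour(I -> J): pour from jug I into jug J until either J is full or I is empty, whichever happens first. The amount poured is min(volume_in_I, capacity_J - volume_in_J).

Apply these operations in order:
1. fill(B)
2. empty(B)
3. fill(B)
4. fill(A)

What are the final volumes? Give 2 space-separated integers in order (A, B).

Step 1: fill(B) -> (A=0 B=10)
Step 2: empty(B) -> (A=0 B=0)
Step 3: fill(B) -> (A=0 B=10)
Step 4: fill(A) -> (A=6 B=10)

Answer: 6 10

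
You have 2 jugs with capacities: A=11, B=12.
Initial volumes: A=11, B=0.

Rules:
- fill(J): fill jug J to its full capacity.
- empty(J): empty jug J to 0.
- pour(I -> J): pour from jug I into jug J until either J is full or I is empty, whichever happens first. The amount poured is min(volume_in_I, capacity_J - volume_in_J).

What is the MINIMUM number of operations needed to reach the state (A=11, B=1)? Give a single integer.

BFS from (A=11, B=0). One shortest path:
  1. empty(A) -> (A=0 B=0)
  2. fill(B) -> (A=0 B=12)
  3. pour(B -> A) -> (A=11 B=1)
Reached target in 3 moves.

Answer: 3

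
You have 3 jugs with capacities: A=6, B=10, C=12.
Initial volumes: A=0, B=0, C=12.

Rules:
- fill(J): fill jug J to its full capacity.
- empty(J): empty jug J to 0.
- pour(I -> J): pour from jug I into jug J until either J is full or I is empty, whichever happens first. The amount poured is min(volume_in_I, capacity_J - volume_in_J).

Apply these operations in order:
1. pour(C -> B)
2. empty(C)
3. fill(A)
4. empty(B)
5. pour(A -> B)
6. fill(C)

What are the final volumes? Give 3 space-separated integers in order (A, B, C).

Step 1: pour(C -> B) -> (A=0 B=10 C=2)
Step 2: empty(C) -> (A=0 B=10 C=0)
Step 3: fill(A) -> (A=6 B=10 C=0)
Step 4: empty(B) -> (A=6 B=0 C=0)
Step 5: pour(A -> B) -> (A=0 B=6 C=0)
Step 6: fill(C) -> (A=0 B=6 C=12)

Answer: 0 6 12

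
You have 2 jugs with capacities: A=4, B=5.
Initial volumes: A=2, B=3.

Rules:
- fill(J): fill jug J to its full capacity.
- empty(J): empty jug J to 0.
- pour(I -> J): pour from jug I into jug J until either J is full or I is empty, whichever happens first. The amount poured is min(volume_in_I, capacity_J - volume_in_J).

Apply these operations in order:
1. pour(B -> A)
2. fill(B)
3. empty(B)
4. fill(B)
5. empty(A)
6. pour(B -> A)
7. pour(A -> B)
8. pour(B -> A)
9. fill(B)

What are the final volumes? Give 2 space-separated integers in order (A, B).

Answer: 4 5

Derivation:
Step 1: pour(B -> A) -> (A=4 B=1)
Step 2: fill(B) -> (A=4 B=5)
Step 3: empty(B) -> (A=4 B=0)
Step 4: fill(B) -> (A=4 B=5)
Step 5: empty(A) -> (A=0 B=5)
Step 6: pour(B -> A) -> (A=4 B=1)
Step 7: pour(A -> B) -> (A=0 B=5)
Step 8: pour(B -> A) -> (A=4 B=1)
Step 9: fill(B) -> (A=4 B=5)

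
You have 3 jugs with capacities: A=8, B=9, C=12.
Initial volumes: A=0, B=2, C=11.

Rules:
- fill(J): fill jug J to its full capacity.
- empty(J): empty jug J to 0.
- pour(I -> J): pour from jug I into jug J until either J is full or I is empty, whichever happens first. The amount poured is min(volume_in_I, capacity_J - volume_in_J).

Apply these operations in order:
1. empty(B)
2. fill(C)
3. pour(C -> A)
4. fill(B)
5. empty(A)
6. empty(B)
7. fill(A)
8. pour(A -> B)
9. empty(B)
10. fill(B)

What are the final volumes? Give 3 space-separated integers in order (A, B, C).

Answer: 0 9 4

Derivation:
Step 1: empty(B) -> (A=0 B=0 C=11)
Step 2: fill(C) -> (A=0 B=0 C=12)
Step 3: pour(C -> A) -> (A=8 B=0 C=4)
Step 4: fill(B) -> (A=8 B=9 C=4)
Step 5: empty(A) -> (A=0 B=9 C=4)
Step 6: empty(B) -> (A=0 B=0 C=4)
Step 7: fill(A) -> (A=8 B=0 C=4)
Step 8: pour(A -> B) -> (A=0 B=8 C=4)
Step 9: empty(B) -> (A=0 B=0 C=4)
Step 10: fill(B) -> (A=0 B=9 C=4)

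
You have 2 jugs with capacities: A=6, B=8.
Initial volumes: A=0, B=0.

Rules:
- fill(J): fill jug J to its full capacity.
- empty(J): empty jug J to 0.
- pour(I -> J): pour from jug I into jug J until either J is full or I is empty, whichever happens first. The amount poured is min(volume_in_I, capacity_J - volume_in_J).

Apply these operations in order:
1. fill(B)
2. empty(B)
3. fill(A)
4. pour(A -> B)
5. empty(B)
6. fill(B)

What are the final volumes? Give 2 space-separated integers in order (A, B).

Step 1: fill(B) -> (A=0 B=8)
Step 2: empty(B) -> (A=0 B=0)
Step 3: fill(A) -> (A=6 B=0)
Step 4: pour(A -> B) -> (A=0 B=6)
Step 5: empty(B) -> (A=0 B=0)
Step 6: fill(B) -> (A=0 B=8)

Answer: 0 8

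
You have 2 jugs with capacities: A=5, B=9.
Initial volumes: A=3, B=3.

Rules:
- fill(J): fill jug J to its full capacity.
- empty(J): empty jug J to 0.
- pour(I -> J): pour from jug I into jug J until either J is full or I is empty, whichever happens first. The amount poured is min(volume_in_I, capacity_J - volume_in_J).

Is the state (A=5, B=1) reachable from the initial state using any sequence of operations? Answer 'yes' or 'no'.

Answer: yes

Derivation:
BFS from (A=3, B=3):
  1. pour(B -> A) -> (A=5 B=1)
Target reached → yes.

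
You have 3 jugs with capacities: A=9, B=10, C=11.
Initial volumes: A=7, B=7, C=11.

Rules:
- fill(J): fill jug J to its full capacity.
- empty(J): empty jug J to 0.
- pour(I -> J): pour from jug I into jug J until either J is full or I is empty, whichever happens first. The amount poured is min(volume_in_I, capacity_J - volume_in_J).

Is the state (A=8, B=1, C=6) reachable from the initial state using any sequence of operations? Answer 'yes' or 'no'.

Answer: no

Derivation:
BFS explored all 600 reachable states.
Reachable set includes: (0,0,0), (0,0,1), (0,0,2), (0,0,3), (0,0,4), (0,0,5), (0,0,6), (0,0,7), (0,0,8), (0,0,9), (0,0,10), (0,0,11) ...
Target (A=8, B=1, C=6) not in reachable set → no.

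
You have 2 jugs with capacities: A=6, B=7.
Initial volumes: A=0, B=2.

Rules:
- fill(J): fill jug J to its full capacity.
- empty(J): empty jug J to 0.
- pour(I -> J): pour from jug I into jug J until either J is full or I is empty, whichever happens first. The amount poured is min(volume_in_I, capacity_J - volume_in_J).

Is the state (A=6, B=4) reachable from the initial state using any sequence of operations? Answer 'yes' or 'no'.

Answer: yes

Derivation:
BFS from (A=0, B=2):
  1. pour(B -> A) -> (A=2 B=0)
  2. fill(B) -> (A=2 B=7)
  3. pour(B -> A) -> (A=6 B=3)
  4. empty(A) -> (A=0 B=3)
  5. pour(B -> A) -> (A=3 B=0)
  6. fill(B) -> (A=3 B=7)
  7. pour(B -> A) -> (A=6 B=4)
Target reached → yes.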